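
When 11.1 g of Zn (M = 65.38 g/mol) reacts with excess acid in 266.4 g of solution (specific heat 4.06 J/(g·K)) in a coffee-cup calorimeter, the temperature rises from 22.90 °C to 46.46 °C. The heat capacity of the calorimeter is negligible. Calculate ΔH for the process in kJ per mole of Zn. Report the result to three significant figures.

ΔH = -150 kJ/mol

|ΔT| = |46.46 − 22.90| = 23.56 °C
|q_surr| = (266.4 × 4.06) × 23.56 = 1081.584 × 23.56 = 25480 J
n(Zn) = 11.1 / 65.38 = 0.1698 mol
Temperature rose, so q_rxn = −|q_surr| = -25.48 kJ
ΔH = q_rxn / n = -150.1 kJ/mol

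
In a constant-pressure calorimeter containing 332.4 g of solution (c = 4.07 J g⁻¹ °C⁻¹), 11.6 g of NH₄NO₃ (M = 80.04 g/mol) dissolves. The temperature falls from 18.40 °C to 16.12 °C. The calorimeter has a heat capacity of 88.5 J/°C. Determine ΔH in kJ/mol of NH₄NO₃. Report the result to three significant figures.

ΔH = 22.7 kJ/mol

|ΔT| = |16.12 − 18.40| = 2.28 °C
|q_surr| = (332.4 × 4.07 + 88.5) × 2.28 = 1441.368 × 2.28 = 3286 J
n(NH₄NO₃) = 11.6 / 80.04 = 0.1449 mol
Temperature fell, so q_rxn = +|q_surr| = 3.286 kJ
ΔH = q_rxn / n = 22.68 kJ/mol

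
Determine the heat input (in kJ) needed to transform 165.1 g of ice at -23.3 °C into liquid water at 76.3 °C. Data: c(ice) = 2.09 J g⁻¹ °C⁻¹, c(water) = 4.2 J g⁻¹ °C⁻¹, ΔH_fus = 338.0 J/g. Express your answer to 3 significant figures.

q1 (heat ice -23.3→0.0 °C): 165.1 × 2.09 × 23.3 = 8040 J
q2 (melt at 0 °C): 165.1 × 338.0 = 55804 J
q3 (heat water 0.0→76.3 °C): 165.1 × 4.2 × 76.3 = 52908 J
Total: 8040 + 55804 + 52908 = 116752 J = 117 kJ

q = 117 kJ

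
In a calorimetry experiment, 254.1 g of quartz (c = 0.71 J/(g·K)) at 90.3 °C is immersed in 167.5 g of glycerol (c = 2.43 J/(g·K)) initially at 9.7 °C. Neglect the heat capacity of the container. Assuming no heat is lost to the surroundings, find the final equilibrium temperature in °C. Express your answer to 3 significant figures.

Heat lost by quartz = heat gained by glycerol.
(254.1)(0.71)(90.3 − T) = (167.5)(2.43)(T − 9.7)
180.411 (90.3 − T) = 407.025 (T − 9.7)
16291 − 180.411 T = 407.025 T − 3948.1
20239.1 = 587.436 T
T = 34.45 °C

T_f = 34.5 °C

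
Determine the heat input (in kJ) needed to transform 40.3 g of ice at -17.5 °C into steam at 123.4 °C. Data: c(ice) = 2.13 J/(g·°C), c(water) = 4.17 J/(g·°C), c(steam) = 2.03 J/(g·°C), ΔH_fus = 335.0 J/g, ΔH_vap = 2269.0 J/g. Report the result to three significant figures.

q1 (heat ice -17.5→0.0 °C): 40.3 × 2.13 × 17.5 = 1502 J
q2 (melt at 0 °C): 40.3 × 335.0 = 13501 J
q3 (heat water 0.0→100.0 °C): 40.3 × 4.17 × 100.0 = 16805 J
q4 (vaporize at 100 °C): 40.3 × 2269.0 = 91441 J
q5 (heat steam 100.0→123.4 °C): 40.3 × 2.03 × 23.4 = 1914 J
Total: 1502 + 13501 + 16805 + 91441 + 1914 = 125163 J = 125 kJ

q = 125 kJ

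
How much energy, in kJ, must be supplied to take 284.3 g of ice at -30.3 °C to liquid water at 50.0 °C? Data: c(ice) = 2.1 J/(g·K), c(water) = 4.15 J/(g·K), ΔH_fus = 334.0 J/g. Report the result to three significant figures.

q = 172 kJ

q1 (heat ice -30.3→0.0 °C): 284.3 × 2.1 × 30.3 = 18090 J
q2 (melt at 0 °C): 284.3 × 334.0 = 94956 J
q3 (heat water 0.0→50.0 °C): 284.3 × 4.15 × 50.0 = 58992 J
Total: 18090 + 94956 + 58992 = 172038 J = 172 kJ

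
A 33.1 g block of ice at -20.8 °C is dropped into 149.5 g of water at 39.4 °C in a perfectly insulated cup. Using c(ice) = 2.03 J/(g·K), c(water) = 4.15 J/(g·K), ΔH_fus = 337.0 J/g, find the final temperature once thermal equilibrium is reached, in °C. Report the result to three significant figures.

T_f = 15.7 °C

Heat to bring ice to 0 °C and melt it: q₁ = 33.1×2.03×20.8 + 33.1×337.0 = 12552 J
Heat the water can supply cooling to 0 °C: 149.5×4.15×39.4 = 24444.7 J > q₁, so all ice melts.
Energy balance: 149.5×4.15×(39.4 − T) = 12552 + 33.1×4.15×(T − 0)
620.425(39.4 − T) = 12552 + 137.365 T
24444.7 − 12552 = 757.790 T
T = 11892.7 / 757.790 = 15.69 °C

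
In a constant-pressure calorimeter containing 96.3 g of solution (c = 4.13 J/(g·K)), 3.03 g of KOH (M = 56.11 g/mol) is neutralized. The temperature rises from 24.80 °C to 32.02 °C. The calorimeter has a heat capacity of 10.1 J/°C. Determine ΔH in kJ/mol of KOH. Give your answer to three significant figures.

|ΔT| = |32.02 − 24.80| = 7.22 °C
|q_surr| = (96.3 × 4.13 + 10.1) × 7.22 = 407.819 × 7.22 = 2944 J
n(KOH) = 3.03 / 56.11 = 0.05400 mol
Temperature rose, so q_rxn = −|q_surr| = -2.944 kJ
ΔH = q_rxn / n = -54.52 kJ/mol

ΔH = -54.5 kJ/mol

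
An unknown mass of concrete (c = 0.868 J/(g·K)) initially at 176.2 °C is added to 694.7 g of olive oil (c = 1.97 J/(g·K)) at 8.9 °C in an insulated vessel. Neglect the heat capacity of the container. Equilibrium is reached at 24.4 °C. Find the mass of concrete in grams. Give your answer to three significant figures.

q_gained = (694.7 × 1.97) × (24.4 − 8.9) = 21210 J
q_lost = m × 0.868 × (176.2 − 24.4) = 131.7624 m
m = 21210 / 131.7624 = 161 g

m = 161 g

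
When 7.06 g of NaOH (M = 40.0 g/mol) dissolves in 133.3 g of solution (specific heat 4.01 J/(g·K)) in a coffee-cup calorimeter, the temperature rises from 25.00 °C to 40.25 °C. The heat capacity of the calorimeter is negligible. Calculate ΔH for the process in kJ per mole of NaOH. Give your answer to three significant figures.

|ΔT| = |40.25 − 25.00| = 15.25 °C
|q_surr| = (133.3 × 4.01) × 15.25 = 534.533 × 15.25 = 8152 J
n(NaOH) = 7.06 / 40.0 = 0.1765 mol
Temperature rose, so q_rxn = −|q_surr| = -8.152 kJ
ΔH = q_rxn / n = -46.19 kJ/mol

ΔH = -46.2 kJ/mol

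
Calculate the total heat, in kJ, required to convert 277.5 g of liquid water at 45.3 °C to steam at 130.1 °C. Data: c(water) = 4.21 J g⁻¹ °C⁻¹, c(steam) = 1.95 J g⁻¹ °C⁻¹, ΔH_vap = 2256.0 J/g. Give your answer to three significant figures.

q = 706 kJ

q1 (heat water 45.3→100.0 °C): 277.5 × 4.21 × 54.7 = 63905 J
q2 (vaporize at 100 °C): 277.5 × 2256.0 = 626040 J
q3 (heat steam 100.0→130.1 °C): 277.5 × 1.95 × 30.1 = 16288 J
Total: 63905 + 626040 + 16288 = 706233 J = 706 kJ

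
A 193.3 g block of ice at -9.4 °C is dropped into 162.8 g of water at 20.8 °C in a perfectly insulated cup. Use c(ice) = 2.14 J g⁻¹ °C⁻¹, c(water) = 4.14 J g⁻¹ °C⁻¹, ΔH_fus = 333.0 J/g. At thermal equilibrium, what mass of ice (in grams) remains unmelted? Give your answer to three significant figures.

Heat to warm all ice to 0 °C: 193.3×2.14×9.4 = 3888.4 J
Heat released by water cooling to 0 °C: 162.8×4.14×20.8 = 14019 J
14019 J < 3888.4 + 193.3×333.0 = 68257.3 J, so not all ice melts; final T = 0 °C.
Heat left for melting: 14019 − 3888.4 = 10130.6 J
Mass melted = 10130.6 / 333.0 = 30.42 g
Ice remaining = 193.3 − 30.42 = 162.88 g

m_ice remaining = 163 g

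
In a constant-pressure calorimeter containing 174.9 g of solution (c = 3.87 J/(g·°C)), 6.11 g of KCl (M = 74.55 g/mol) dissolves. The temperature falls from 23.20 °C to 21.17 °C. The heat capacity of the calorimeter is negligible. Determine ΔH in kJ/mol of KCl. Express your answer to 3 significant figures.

|ΔT| = |21.17 − 23.20| = 2.03 °C
|q_surr| = (174.9 × 3.87) × 2.03 = 676.863 × 2.03 = 1374 J
n(KCl) = 6.11 / 74.55 = 0.08196 mol
Temperature fell, so q_rxn = +|q_surr| = 1.374 kJ
ΔH = q_rxn / n = 16.76 kJ/mol

ΔH = 16.8 kJ/mol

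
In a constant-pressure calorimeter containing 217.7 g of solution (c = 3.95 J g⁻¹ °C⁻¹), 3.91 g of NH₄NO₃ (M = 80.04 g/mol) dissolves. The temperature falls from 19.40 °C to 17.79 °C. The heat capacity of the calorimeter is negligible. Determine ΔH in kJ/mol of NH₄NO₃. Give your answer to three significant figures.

ΔH = 28.3 kJ/mol

|ΔT| = |17.79 − 19.40| = 1.61 °C
|q_surr| = (217.7 × 3.95) × 1.61 = 859.915 × 1.61 = 1384 J
n(NH₄NO₃) = 3.91 / 80.04 = 0.04885 mol
Temperature fell, so q_rxn = +|q_surr| = 1.384 kJ
ΔH = q_rxn / n = 28.33 kJ/mol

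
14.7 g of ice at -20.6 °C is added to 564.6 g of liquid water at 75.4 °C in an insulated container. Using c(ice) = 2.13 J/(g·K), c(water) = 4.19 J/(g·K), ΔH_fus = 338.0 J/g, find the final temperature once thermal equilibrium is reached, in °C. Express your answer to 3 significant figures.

T_f = 71.2 °C

Heat to bring ice to 0 °C and melt it: q₁ = 14.7×2.13×20.6 + 14.7×338.0 = 5613.6 J
Heat the water can supply cooling to 0 °C: 564.6×4.19×75.4 = 178372 J > q₁, so all ice melts.
Energy balance: 564.6×4.19×(75.4 − T) = 5613.6 + 14.7×4.19×(T − 0)
2365.674(75.4 − T) = 5613.6 + 61.593 T
178372 − 5613.6 = 2427.267 T
T = 172758.4 / 2427.267 = 71.17 °C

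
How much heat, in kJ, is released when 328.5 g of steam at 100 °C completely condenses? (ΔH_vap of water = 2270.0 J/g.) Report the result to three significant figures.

q = 746 kJ

q = m × ΔH_vap = 328.5 × 2270.0 = 745700 J = 746 kJ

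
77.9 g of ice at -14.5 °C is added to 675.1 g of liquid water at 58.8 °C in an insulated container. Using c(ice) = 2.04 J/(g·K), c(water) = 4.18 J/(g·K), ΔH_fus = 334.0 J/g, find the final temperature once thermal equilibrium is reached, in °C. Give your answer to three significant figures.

T_f = 43.7 °C

Heat to bring ice to 0 °C and melt it: q₁ = 77.9×2.04×14.5 + 77.9×334.0 = 28323 J
Heat the water can supply cooling to 0 °C: 675.1×4.18×58.8 = 165929 J > q₁, so all ice melts.
Energy balance: 675.1×4.18×(58.8 − T) = 28323 + 77.9×4.18×(T − 0)
2821.918(58.8 − T) = 28323 + 325.622 T
165929 − 28323 = 3147.540 T
T = 137606 / 3147.540 = 43.72 °C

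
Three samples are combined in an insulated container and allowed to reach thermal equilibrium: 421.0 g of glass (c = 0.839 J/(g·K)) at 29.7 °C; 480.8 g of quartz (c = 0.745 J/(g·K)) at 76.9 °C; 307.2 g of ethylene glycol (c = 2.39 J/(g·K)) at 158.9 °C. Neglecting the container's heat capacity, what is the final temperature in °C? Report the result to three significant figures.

T_f = 107 °C

Σ mᵢcᵢ(T − Tᵢ) = 0  ⇒  T = Σ mᵢcᵢTᵢ / Σ mᵢcᵢ
Σ mᵢcᵢ = 421.0×0.839 + 480.8×0.745 + 307.2×2.39 = 1445.623
Σ mᵢcᵢTᵢ = 353.219×29.7 + 358.196×76.9 + 734.208×158.9 = 154700
T = 154700 / 1445.623 = 107.0 °C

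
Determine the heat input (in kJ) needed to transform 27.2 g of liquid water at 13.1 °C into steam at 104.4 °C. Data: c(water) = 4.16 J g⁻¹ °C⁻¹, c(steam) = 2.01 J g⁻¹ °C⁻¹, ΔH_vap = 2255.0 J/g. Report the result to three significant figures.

q = 71.4 kJ

q1 (heat water 13.1→100.0 °C): 27.2 × 4.16 × 86.9 = 9833 J
q2 (vaporize at 100 °C): 27.2 × 2255.0 = 61336 J
q3 (heat steam 100.0→104.4 °C): 27.2 × 2.01 × 4.4 = 241 J
Total: 9833 + 61336 + 241 = 71410 J = 71.4 kJ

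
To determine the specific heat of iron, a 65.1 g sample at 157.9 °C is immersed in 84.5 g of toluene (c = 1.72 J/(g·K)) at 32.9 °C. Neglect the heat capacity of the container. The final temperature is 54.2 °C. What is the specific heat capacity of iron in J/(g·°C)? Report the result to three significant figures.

c = 0.459 J/(g·°C)

q_gained = (84.5 × 1.72) × (54.2 − 32.9) = 3096 J
q_lost = 65.1 × c × (157.9 − 54.2) = 6750.87 c
Set equal: c = 3096 / 6750.87 = 0.459 J/(g·°C)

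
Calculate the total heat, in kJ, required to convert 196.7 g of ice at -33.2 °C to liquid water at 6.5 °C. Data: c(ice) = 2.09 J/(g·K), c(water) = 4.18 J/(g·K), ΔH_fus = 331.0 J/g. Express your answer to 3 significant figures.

q1 (heat ice -33.2→0.0 °C): 196.7 × 2.09 × 33.2 = 13649 J
q2 (melt at 0 °C): 196.7 × 331.0 = 65108 J
q3 (heat water 0.0→6.5 °C): 196.7 × 4.18 × 6.5 = 5344 J
Total: 13649 + 65108 + 5344 = 84101 J = 84.1 kJ

q = 84.1 kJ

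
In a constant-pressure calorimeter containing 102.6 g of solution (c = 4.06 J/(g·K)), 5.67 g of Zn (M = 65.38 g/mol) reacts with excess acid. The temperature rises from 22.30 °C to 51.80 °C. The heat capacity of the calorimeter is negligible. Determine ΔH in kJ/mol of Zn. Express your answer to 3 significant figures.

|ΔT| = |51.80 − 22.30| = 29.50 °C
|q_surr| = (102.6 × 4.06) × 29.50 = 416.556 × 29.50 = 12290 J
n(Zn) = 5.67 / 65.38 = 0.08672 mol
Temperature rose, so q_rxn = −|q_surr| = -12.29 kJ
ΔH = q_rxn / n = -141.7 kJ/mol

ΔH = -142 kJ/mol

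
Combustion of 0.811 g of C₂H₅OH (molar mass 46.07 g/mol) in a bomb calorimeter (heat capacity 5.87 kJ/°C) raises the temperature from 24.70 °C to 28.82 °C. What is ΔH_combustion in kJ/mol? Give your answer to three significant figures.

ΔH = -1370 kJ/mol

ΔT = 28.82 − 24.70 = 4.12 °C
q_cal = C_cal × ΔT = 5.87 × 4.12 = 24.1844 kJ
n = 0.811 / 46.07 = 0.01760 mol
q_rxn = −q_cal = -24.1844 kJ
ΔH = -24.1844 / 0.01760 = -1374 kJ/mol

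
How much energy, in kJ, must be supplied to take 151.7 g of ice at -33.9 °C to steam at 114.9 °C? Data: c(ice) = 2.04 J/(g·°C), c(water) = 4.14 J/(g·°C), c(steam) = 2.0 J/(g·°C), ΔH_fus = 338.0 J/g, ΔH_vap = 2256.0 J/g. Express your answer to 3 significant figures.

q1 (heat ice -33.9→0.0 °C): 151.7 × 2.04 × 33.9 = 10491 J
q2 (melt at 0 °C): 151.7 × 338.0 = 51275 J
q3 (heat water 0.0→100.0 °C): 151.7 × 4.14 × 100.0 = 62804 J
q4 (vaporize at 100 °C): 151.7 × 2256.0 = 342235 J
q5 (heat steam 100.0→114.9 °C): 151.7 × 2.0 × 14.9 = 4521 J
Total: 10491 + 51275 + 62804 + 342235 + 4521 = 471326 J = 471 kJ

q = 471 kJ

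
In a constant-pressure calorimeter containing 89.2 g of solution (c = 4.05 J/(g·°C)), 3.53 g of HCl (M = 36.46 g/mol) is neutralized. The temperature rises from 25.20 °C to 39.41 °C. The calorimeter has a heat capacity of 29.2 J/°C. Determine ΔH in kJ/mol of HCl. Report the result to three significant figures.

|ΔT| = |39.41 − 25.20| = 14.21 °C
|q_surr| = (89.2 × 4.05 + 29.2) × 14.21 = 390.46 × 14.21 = 5548 J
n(HCl) = 3.53 / 36.46 = 0.09682 mol
Temperature rose, so q_rxn = −|q_surr| = -5.548 kJ
ΔH = q_rxn / n = -57.30 kJ/mol

ΔH = -57.3 kJ/mol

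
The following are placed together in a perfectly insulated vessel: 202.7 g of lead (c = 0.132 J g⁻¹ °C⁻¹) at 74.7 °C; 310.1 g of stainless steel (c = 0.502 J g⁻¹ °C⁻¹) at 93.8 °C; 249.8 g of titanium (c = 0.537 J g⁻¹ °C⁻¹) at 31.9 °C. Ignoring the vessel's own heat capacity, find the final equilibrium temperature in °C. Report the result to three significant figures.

T_f = 66.0 °C

Σ mᵢcᵢ(T − Tᵢ) = 0  ⇒  T = Σ mᵢcᵢTᵢ / Σ mᵢcᵢ
Σ mᵢcᵢ = 202.7×0.132 + 310.1×0.502 + 249.8×0.537 = 316.5692
Σ mᵢcᵢTᵢ = 26.7564×74.7 + 155.6702×93.8 + 134.1426×31.9 = 20880
T = 20880 / 316.5692 = 65.96 °C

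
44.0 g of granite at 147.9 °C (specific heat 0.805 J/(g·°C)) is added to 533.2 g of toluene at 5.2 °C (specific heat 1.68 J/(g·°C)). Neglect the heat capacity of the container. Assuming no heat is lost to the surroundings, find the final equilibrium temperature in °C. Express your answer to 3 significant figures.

Heat lost by granite = heat gained by toluene.
(44.0)(0.805)(147.9 − T) = (533.2)(1.68)(T − 5.2)
35.42 (147.9 − T) = 895.776 (T − 5.2)
5238.6 − 35.42 T = 895.776 T − 4658.0
9896.6 = 931.196 T
T = 10.63 °C

T_f = 10.6 °C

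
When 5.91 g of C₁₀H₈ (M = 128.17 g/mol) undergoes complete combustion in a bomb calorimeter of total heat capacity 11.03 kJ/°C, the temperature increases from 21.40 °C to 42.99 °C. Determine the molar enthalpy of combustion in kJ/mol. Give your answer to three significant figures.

ΔH = -5160 kJ/mol

ΔT = 42.99 − 21.40 = 21.59 °C
q_cal = C_cal × ΔT = 11.03 × 21.59 = 238.1377 kJ
n = 5.91 / 128.17 = 0.04611 mol
q_rxn = −q_cal = -238.1377 kJ
ΔH = -238.1377 / 0.04611 = -5164.6 kJ/mol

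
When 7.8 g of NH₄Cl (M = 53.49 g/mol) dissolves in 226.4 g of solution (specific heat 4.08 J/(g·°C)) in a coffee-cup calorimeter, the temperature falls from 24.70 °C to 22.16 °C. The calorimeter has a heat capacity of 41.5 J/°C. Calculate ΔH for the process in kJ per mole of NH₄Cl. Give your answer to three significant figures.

|ΔT| = |22.16 − 24.70| = 2.54 °C
|q_surr| = (226.4 × 4.08 + 41.5) × 2.54 = 965.212 × 2.54 = 2452 J
n(NH₄Cl) = 7.8 / 53.49 = 0.1458 mol
Temperature fell, so q_rxn = +|q_surr| = 2.452 kJ
ΔH = q_rxn / n = 16.82 kJ/mol

ΔH = 16.8 kJ/mol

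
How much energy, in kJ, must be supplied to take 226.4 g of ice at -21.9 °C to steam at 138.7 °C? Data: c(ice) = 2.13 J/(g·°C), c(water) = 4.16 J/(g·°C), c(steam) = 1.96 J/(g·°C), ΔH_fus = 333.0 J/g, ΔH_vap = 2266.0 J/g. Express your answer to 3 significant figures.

q = 710 kJ

q1 (heat ice -21.9→0.0 °C): 226.4 × 2.13 × 21.9 = 10561 J
q2 (melt at 0 °C): 226.4 × 333.0 = 75391 J
q3 (heat water 0.0→100.0 °C): 226.4 × 4.16 × 100.0 = 94182 J
q4 (vaporize at 100 °C): 226.4 × 2266.0 = 513022 J
q5 (heat steam 100.0→138.7 °C): 226.4 × 1.96 × 38.7 = 17173 J
Total: 10561 + 75391 + 94182 + 513022 + 17173 = 710329 J = 710 kJ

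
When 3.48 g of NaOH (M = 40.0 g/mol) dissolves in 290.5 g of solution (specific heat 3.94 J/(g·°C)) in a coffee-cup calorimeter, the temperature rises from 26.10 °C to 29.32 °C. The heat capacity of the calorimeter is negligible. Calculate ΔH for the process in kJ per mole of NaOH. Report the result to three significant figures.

|ΔT| = |29.32 − 26.10| = 3.22 °C
|q_surr| = (290.5 × 3.94) × 3.22 = 1144.57 × 3.22 = 3686 J
n(NaOH) = 3.48 / 40.0 = 0.08700 mol
Temperature rose, so q_rxn = −|q_surr| = -3.686 kJ
ΔH = q_rxn / n = -42.37 kJ/mol

ΔH = -42.4 kJ/mol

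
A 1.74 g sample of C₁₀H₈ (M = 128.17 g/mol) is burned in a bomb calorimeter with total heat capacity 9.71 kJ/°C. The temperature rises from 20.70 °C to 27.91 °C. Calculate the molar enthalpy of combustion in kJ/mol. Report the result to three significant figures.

ΔH = -5160 kJ/mol

ΔT = 27.91 − 20.70 = 7.21 °C
q_cal = C_cal × ΔT = 9.71 × 7.21 = 70.0091 kJ
n = 1.74 / 128.17 = 0.01358 mol
q_rxn = −q_cal = -70.0091 kJ
ΔH = -70.0091 / 0.01358 = -5155 kJ/mol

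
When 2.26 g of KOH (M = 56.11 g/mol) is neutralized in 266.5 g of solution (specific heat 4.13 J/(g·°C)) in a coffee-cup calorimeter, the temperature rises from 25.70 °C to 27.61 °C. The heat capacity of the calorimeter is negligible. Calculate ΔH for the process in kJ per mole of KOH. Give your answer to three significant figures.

ΔH = -52.2 kJ/mol

|ΔT| = |27.61 − 25.70| = 1.91 °C
|q_surr| = (266.5 × 4.13) × 1.91 = 1100.645 × 1.91 = 2102 J
n(KOH) = 2.26 / 56.11 = 0.04028 mol
Temperature rose, so q_rxn = −|q_surr| = -2.102 kJ
ΔH = q_rxn / n = -52.18 kJ/mol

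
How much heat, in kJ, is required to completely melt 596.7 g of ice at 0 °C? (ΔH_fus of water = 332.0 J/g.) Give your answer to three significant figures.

q = 198 kJ

q = m × ΔH_fus = 596.7 × 332.0 = 198100 J = 198 kJ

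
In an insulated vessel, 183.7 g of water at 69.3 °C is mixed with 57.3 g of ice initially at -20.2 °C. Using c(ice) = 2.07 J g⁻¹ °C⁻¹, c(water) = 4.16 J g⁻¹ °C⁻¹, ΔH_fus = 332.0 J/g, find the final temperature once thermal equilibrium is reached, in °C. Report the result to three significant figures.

Heat to bring ice to 0 °C and melt it: q₁ = 57.3×2.07×20.2 + 57.3×332.0 = 21420 J
Heat the water can supply cooling to 0 °C: 183.7×4.16×69.3 = 52958.5 J > q₁, so all ice melts.
Energy balance: 183.7×4.16×(69.3 − T) = 21420 + 57.3×4.16×(T − 0)
764.192(69.3 − T) = 21420 + 238.368 T
52958.5 − 21420 = 1002.560 T
T = 31538.5 / 1002.560 = 31.46 °C

T_f = 31.5 °C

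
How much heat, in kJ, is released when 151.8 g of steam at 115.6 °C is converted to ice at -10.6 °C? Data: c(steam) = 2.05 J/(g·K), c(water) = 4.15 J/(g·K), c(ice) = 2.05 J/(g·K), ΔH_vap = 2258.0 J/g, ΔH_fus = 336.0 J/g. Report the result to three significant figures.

q = 465 kJ

q1 (cool steam 115.6→100 °C): 151.8 × 2.05 × 15.6 = 4855 J
q2 (condense at 100 °C): 151.8 × 2258.0 = 342764 J
q3 (cool water 100→0 °C): 151.8 × 4.15 × 100.0 = 62997 J
q4 (freeze at 0 °C): 151.8 × 336.0 = 51005 J
q5 (cool ice 0→-10.6 °C): 151.8 × 2.05 × 10.6 = 3299 J
Total: 4855 + 342764 + 62997 + 51005 + 3299 = 464920 J = 465 kJ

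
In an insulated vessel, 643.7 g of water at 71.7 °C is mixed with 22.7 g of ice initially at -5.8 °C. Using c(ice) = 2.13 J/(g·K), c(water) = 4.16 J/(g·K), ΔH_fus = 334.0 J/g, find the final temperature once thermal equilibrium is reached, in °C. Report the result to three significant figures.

Heat to bring ice to 0 °C and melt it: q₁ = 22.7×2.13×5.8 + 22.7×334.0 = 7862.2 J
Heat the water can supply cooling to 0 °C: 643.7×4.16×71.7 = 191998 J > q₁, so all ice melts.
Energy balance: 643.7×4.16×(71.7 − T) = 7862.2 + 22.7×4.16×(T − 0)
2677.792(71.7 − T) = 7862.2 + 94.432 T
191998 − 7862.2 = 2772.224 T
T = 184135.8 / 2772.224 = 66.42 °C

T_f = 66.4 °C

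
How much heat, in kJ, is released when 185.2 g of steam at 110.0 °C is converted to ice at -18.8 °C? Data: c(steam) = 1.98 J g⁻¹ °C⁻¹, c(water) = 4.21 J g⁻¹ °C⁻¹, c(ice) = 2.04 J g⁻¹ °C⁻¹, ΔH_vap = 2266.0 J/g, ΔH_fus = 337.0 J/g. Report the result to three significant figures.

q1 (cool steam 110.0→100 °C): 185.2 × 1.98 × 10.0 = 3667 J
q2 (condense at 100 °C): 185.2 × 2266.0 = 419663 J
q3 (cool water 100→0 °C): 185.2 × 4.21 × 100.0 = 77969 J
q4 (freeze at 0 °C): 185.2 × 337.0 = 62412 J
q5 (cool ice 0→-18.8 °C): 185.2 × 2.04 × 18.8 = 7103 J
Total: 3667 + 419663 + 77969 + 62412 + 7103 = 570814 J = 571 kJ

q = 571 kJ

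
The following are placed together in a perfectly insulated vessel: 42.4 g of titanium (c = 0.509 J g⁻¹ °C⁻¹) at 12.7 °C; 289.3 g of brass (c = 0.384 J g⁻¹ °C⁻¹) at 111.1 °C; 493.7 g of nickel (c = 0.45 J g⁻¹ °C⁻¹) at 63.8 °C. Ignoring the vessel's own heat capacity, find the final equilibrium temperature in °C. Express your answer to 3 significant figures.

T_f = 75.5 °C

Σ mᵢcᵢ(T − Tᵢ) = 0  ⇒  T = Σ mᵢcᵢTᵢ / Σ mᵢcᵢ
Σ mᵢcᵢ = 42.4×0.509 + 289.3×0.384 + 493.7×0.45 = 354.8378
Σ mᵢcᵢTᵢ = 21.5816×12.7 + 111.0912×111.1 + 222.165×63.8 = 26790
T = 26790 / 354.8378 = 75.50 °C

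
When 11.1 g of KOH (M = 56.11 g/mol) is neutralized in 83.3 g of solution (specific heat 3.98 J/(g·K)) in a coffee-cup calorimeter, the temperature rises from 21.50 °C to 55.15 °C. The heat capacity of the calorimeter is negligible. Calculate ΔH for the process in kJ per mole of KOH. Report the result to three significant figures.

ΔH = -56.4 kJ/mol

|ΔT| = |55.15 − 21.50| = 33.65 °C
|q_surr| = (83.3 × 3.98) × 33.65 = 331.534 × 33.65 = 11160 J
n(KOH) = 11.1 / 56.11 = 0.1978 mol
Temperature rose, so q_rxn = −|q_surr| = -11.16 kJ
ΔH = q_rxn / n = -56.42 kJ/mol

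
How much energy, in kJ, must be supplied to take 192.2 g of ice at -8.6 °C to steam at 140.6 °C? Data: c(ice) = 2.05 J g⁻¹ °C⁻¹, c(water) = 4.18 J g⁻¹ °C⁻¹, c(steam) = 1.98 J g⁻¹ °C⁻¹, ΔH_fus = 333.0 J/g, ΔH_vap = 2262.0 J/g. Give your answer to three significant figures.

q1 (heat ice -8.6→0.0 °C): 192.2 × 2.05 × 8.6 = 3388 J
q2 (melt at 0 °C): 192.2 × 333.0 = 64003 J
q3 (heat water 0.0→100.0 °C): 192.2 × 4.18 × 100.0 = 80340 J
q4 (vaporize at 100 °C): 192.2 × 2262.0 = 434756 J
q5 (heat steam 100.0→140.6 °C): 192.2 × 1.98 × 40.6 = 15451 J
Total: 3388 + 64003 + 80340 + 434756 + 15451 = 597938 J = 598 kJ

q = 598 kJ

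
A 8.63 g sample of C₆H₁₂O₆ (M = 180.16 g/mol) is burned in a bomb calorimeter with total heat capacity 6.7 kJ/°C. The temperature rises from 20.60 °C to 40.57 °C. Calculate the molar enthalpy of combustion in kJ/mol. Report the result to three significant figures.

ΔH = -2790 kJ/mol

ΔT = 40.57 − 20.60 = 19.97 °C
q_cal = C_cal × ΔT = 6.7 × 19.97 = 133.799 kJ
n = 8.63 / 180.16 = 0.04790 mol
q_rxn = −q_cal = -133.799 kJ
ΔH = -133.799 / 0.04790 = -2793 kJ/mol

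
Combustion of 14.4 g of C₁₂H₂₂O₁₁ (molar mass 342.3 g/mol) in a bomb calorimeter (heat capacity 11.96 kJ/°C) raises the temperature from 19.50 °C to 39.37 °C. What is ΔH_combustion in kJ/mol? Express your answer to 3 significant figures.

ΔH = -5650 kJ/mol

ΔT = 39.37 − 19.50 = 19.87 °C
q_cal = C_cal × ΔT = 11.96 × 19.87 = 237.6452 kJ
n = 14.4 / 342.3 = 0.04207 mol
q_rxn = −q_cal = -237.6452 kJ
ΔH = -237.6452 / 0.04207 = -5649 kJ/mol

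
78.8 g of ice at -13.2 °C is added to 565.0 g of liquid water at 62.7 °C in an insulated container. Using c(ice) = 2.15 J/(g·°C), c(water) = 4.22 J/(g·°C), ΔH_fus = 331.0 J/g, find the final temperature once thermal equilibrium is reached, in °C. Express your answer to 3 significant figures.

T_f = 44.6 °C

Heat to bring ice to 0 °C and melt it: q₁ = 78.8×2.15×13.2 + 78.8×331.0 = 28319 J
Heat the water can supply cooling to 0 °C: 565.0×4.22×62.7 = 149496 J > q₁, so all ice melts.
Energy balance: 565.0×4.22×(62.7 − T) = 28319 + 78.8×4.22×(T − 0)
2384.3(62.7 − T) = 28319 + 332.536 T
149496 − 28319 = 2716.836 T
T = 121177 / 2716.836 = 44.60 °C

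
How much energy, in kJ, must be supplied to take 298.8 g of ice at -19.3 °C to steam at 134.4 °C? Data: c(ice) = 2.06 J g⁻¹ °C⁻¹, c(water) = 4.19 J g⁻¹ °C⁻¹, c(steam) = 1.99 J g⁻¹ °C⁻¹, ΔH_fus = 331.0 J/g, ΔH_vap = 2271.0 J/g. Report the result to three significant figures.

q1 (heat ice -19.3→0.0 °C): 298.8 × 2.06 × 19.3 = 11880 J
q2 (melt at 0 °C): 298.8 × 331.0 = 98903 J
q3 (heat water 0.0→100.0 °C): 298.8 × 4.19 × 100.0 = 125197 J
q4 (vaporize at 100 °C): 298.8 × 2271.0 = 678575 J
q5 (heat steam 100.0→134.4 °C): 298.8 × 1.99 × 34.4 = 20455 J
Total: 11880 + 98903 + 125197 + 678575 + 20455 = 935010 J = 935 kJ

q = 935 kJ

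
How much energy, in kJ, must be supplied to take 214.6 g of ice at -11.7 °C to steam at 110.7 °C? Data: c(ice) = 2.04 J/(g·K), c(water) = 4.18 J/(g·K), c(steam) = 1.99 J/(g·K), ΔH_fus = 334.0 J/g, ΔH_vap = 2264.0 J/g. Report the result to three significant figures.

q1 (heat ice -11.7→0.0 °C): 214.6 × 2.04 × 11.7 = 5122 J
q2 (melt at 0 °C): 214.6 × 334.0 = 71676 J
q3 (heat water 0.0→100.0 °C): 214.6 × 4.18 × 100.0 = 89703 J
q4 (vaporize at 100 °C): 214.6 × 2264.0 = 485854 J
q5 (heat steam 100.0→110.7 °C): 214.6 × 1.99 × 10.7 = 4569 J
Total: 5122 + 71676 + 89703 + 485854 + 4569 = 656924 J = 657 kJ

q = 657 kJ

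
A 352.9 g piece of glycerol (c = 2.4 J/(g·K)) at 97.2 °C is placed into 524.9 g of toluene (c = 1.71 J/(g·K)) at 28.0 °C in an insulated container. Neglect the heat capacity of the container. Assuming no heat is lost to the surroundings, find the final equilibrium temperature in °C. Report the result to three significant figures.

Heat lost by glycerol = heat gained by toluene.
(352.9)(2.4)(97.2 − T) = (524.9)(1.71)(T − 28.0)
846.96 (97.2 − T) = 897.579 (T − 28.0)
82325 − 846.96 T = 897.579 T − 25132
107457 = 1744.539 T
T = 61.60 °C

T_f = 61.6 °C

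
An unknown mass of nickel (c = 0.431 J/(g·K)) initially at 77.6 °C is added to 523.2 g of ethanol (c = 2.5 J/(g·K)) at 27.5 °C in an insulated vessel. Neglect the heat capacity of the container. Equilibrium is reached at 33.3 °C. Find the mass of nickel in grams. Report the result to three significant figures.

m = 397 g

q_gained = (523.2 × 2.5) × (33.3 − 27.5) = 7586 J
q_lost = m × 0.431 × (77.6 − 33.3) = 19.0933 m
m = 7586 / 19.0933 = 397 g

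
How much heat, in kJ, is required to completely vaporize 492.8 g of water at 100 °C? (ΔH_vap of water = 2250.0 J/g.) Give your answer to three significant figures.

q = 1110 kJ

q = m × ΔH_vap = 492.8 × 2250.0 = 1109000 J = 1110 kJ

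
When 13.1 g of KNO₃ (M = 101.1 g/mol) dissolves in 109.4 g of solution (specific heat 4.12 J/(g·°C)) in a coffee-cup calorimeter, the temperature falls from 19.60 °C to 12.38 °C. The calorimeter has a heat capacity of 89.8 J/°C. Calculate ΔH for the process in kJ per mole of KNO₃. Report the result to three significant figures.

|ΔT| = |12.38 − 19.60| = 7.22 °C
|q_surr| = (109.4 × 4.12 + 89.8) × 7.22 = 540.528 × 7.22 = 3903 J
n(KNO₃) = 13.1 / 101.1 = 0.1296 mol
Temperature fell, so q_rxn = +|q_surr| = 3.903 kJ
ΔH = q_rxn / n = 30.12 kJ/mol

ΔH = 30.1 kJ/mol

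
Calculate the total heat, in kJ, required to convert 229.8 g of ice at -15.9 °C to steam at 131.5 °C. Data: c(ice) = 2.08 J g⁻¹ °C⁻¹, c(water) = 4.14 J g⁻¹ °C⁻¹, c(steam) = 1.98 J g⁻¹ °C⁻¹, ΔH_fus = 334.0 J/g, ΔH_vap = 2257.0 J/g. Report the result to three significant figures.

q1 (heat ice -15.9→0.0 °C): 229.8 × 2.08 × 15.9 = 7600 J
q2 (melt at 0 °C): 229.8 × 334.0 = 76753 J
q3 (heat water 0.0→100.0 °C): 229.8 × 4.14 × 100.0 = 95137 J
q4 (vaporize at 100 °C): 229.8 × 2257.0 = 518659 J
q5 (heat steam 100.0→131.5 °C): 229.8 × 1.98 × 31.5 = 14333 J
Total: 7600 + 76753 + 95137 + 518659 + 14333 = 712482 J = 712 kJ

q = 712 kJ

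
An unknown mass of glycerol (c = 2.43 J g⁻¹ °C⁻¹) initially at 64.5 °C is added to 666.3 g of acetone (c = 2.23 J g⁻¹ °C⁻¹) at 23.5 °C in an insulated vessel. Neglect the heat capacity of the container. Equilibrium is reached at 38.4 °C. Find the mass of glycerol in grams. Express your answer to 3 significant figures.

m = 349 g

q_gained = (666.3 × 2.23) × (38.4 − 23.5) = 22140 J
q_lost = m × 2.43 × (64.5 − 38.4) = 63.423 m
m = 22140 / 63.423 = 349 g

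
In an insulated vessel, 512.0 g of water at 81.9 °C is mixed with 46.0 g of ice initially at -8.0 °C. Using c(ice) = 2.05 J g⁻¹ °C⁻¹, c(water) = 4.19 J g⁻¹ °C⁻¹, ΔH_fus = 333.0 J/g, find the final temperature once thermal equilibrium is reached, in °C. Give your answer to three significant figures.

Heat to bring ice to 0 °C and melt it: q₁ = 46.0×2.05×8.0 + 46.0×333.0 = 16072 J
Heat the water can supply cooling to 0 °C: 512.0×4.19×81.9 = 175698 J > q₁, so all ice melts.
Energy balance: 512.0×4.19×(81.9 − T) = 16072 + 46.0×4.19×(T − 0)
2145.28(81.9 − T) = 16072 + 192.74 T
175698 − 16072 = 2338.02 T
T = 159626 / 2338.02 = 68.27 °C

T_f = 68.3 °C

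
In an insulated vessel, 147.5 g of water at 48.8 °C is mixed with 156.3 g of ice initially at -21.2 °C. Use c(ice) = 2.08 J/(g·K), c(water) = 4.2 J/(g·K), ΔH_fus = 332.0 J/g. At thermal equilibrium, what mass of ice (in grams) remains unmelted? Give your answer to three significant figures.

m_ice remaining = 86.0 g

Heat to warm all ice to 0 °C: 156.3×2.08×21.2 = 6892.2 J
Heat released by water cooling to 0 °C: 147.5×4.2×48.8 = 30232 J
30232 J < 6892.2 + 156.3×332.0 = 58783.8 J, so not all ice melts; final T = 0 °C.
Heat left for melting: 30232 − 6892.2 = 23339.8 J
Mass melted = 23339.8 / 332.0 = 70.30 g
Ice remaining = 156.3 − 70.30 = 86.00 g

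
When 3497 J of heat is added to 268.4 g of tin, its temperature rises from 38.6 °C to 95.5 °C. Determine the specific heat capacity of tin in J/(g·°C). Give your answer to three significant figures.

c = q / (m ΔT) = 3497 / (268.4 × 56.9)
c = 3497 / 15271.96 = 0.229 J/(g·°C)

c = 0.229 J/(g·°C)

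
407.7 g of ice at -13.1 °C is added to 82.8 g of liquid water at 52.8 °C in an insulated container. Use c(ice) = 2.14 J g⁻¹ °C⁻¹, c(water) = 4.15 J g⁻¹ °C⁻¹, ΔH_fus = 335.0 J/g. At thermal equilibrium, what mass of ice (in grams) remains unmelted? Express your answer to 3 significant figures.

Heat to warm all ice to 0 °C: 407.7×2.14×13.1 = 11429 J
Heat released by water cooling to 0 °C: 82.8×4.15×52.8 = 18143 J
18143 J < 11429 + 407.7×335.0 = 148008.5 J, so not all ice melts; final T = 0 °C.
Heat left for melting: 18143 − 11429 = 6714 J
Mass melted = 6714 / 335.0 = 20.04 g
Ice remaining = 407.7 − 20.04 = 387.66 g

m_ice remaining = 388 g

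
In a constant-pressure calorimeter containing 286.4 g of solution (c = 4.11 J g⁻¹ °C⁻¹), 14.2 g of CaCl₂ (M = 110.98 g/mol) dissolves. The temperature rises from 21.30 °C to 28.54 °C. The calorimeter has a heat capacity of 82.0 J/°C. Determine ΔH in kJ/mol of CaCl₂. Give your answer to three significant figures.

|ΔT| = |28.54 − 21.30| = 7.24 °C
|q_surr| = (286.4 × 4.11 + 82.0) × 7.24 = 1259.104 × 7.24 = 9116 J
n(CaCl₂) = 14.2 / 110.98 = 0.1280 mol
Temperature rose, so q_rxn = −|q_surr| = -9.116 kJ
ΔH = q_rxn / n = -71.22 kJ/mol

ΔH = -71.2 kJ/mol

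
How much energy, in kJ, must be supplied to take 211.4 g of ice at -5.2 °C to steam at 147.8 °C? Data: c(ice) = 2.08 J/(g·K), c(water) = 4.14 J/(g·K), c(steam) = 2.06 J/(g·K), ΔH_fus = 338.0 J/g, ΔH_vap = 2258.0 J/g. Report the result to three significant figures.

q1 (heat ice -5.2→0.0 °C): 211.4 × 2.08 × 5.2 = 2287 J
q2 (melt at 0 °C): 211.4 × 338.0 = 71453 J
q3 (heat water 0.0→100.0 °C): 211.4 × 4.14 × 100.0 = 87520 J
q4 (vaporize at 100 °C): 211.4 × 2258.0 = 477341 J
q5 (heat steam 100.0→147.8 °C): 211.4 × 2.06 × 47.8 = 20816 J
Total: 2287 + 71453 + 87520 + 477341 + 20816 = 659417 J = 659 kJ

q = 659 kJ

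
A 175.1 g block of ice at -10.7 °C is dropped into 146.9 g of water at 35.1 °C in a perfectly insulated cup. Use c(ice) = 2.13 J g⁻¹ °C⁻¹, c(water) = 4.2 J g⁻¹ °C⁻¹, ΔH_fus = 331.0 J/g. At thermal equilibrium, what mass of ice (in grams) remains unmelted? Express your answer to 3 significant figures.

m_ice remaining = 122 g

Heat to warm all ice to 0 °C: 175.1×2.13×10.7 = 3990.7 J
Heat released by water cooling to 0 °C: 146.9×4.2×35.1 = 21656 J
21656 J < 3990.7 + 175.1×331.0 = 61948.8 J, so not all ice melts; final T = 0 °C.
Heat left for melting: 21656 − 3990.7 = 17665.3 J
Mass melted = 17665.3 / 331.0 = 53.37 g
Ice remaining = 175.1 − 53.37 = 121.73 g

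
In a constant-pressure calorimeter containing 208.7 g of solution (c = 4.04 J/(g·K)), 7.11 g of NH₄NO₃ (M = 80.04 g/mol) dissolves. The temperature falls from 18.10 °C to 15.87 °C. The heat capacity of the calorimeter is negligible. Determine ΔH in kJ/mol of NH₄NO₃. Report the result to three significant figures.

|ΔT| = |15.87 − 18.10| = 2.23 °C
|q_surr| = (208.7 × 4.04) × 2.23 = 843.148 × 2.23 = 1880 J
n(NH₄NO₃) = 7.11 / 80.04 = 0.08883 mol
Temperature fell, so q_rxn = +|q_surr| = 1.880 kJ
ΔH = q_rxn / n = 21.16 kJ/mol

ΔH = 21.2 kJ/mol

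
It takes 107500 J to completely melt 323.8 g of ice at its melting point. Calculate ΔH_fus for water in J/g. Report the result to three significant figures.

ΔH_fus = q / m = 107500 / 323.8 = 332 J/g

ΔH_fus = 332 J/g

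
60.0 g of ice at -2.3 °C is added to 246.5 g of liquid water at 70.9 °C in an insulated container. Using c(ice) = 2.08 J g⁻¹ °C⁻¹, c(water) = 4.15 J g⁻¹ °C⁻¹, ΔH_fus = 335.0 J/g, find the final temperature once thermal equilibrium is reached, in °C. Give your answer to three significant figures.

Heat to bring ice to 0 °C and melt it: q₁ = 60.0×2.08×2.3 + 60.0×335.0 = 20387 J
Heat the water can supply cooling to 0 °C: 246.5×4.15×70.9 = 72528.9 J > q₁, so all ice melts.
Energy balance: 246.5×4.15×(70.9 − T) = 20387 + 60.0×4.15×(T − 0)
1022.975(70.9 − T) = 20387 + 249 T
72528.9 − 20387 = 1271.975 T
T = 52141.9 / 1271.975 = 40.99 °C

T_f = 41.0 °C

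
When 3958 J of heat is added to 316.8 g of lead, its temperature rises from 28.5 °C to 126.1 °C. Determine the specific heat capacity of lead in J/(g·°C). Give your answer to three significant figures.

c = 0.128 J/(g·°C)

c = q / (m ΔT) = 3958 / (316.8 × 97.6)
c = 3958 / 30919.68 = 0.128 J/(g·°C)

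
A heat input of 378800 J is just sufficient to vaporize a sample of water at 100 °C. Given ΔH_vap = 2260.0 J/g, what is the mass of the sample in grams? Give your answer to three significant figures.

m = 168 g

m = q / ΔH_vap = 378800 J / 2260.0 J/g = 168 g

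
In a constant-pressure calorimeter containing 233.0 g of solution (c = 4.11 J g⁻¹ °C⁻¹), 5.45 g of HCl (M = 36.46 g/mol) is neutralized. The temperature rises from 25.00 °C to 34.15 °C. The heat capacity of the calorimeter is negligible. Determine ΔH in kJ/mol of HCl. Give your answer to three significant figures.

|ΔT| = |34.15 − 25.00| = 9.15 °C
|q_surr| = (233.0 × 4.11) × 9.15 = 957.63 × 9.15 = 8762 J
n(HCl) = 5.45 / 36.46 = 0.1495 mol
Temperature rose, so q_rxn = −|q_surr| = -8.762 kJ
ΔH = q_rxn / n = -58.61 kJ/mol

ΔH = -58.6 kJ/mol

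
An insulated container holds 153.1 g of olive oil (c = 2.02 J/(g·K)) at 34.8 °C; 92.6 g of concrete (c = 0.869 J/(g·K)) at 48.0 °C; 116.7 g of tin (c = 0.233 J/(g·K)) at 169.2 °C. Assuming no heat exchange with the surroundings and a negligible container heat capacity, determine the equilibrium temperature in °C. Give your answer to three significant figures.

T_f = 46.1 °C

Σ mᵢcᵢ(T − Tᵢ) = 0  ⇒  T = Σ mᵢcᵢTᵢ / Σ mᵢcᵢ
Σ mᵢcᵢ = 153.1×2.02 + 92.6×0.869 + 116.7×0.233 = 416.9225
Σ mᵢcᵢTᵢ = 309.262×34.8 + 80.4694×48.0 + 27.1911×169.2 = 19226
T = 19226 / 416.9225 = 46.11 °C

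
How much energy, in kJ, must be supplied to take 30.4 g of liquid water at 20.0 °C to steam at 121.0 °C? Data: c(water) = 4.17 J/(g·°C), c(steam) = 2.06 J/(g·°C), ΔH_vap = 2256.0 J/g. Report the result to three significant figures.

q1 (heat water 20.0→100.0 °C): 30.4 × 4.17 × 80.0 = 10141 J
q2 (vaporize at 100 °C): 30.4 × 2256.0 = 68582 J
q3 (heat steam 100.0→121.0 °C): 30.4 × 2.06 × 21.0 = 1315 J
Total: 10141 + 68582 + 1315 = 80038 J = 80.0 kJ

q = 80.0 kJ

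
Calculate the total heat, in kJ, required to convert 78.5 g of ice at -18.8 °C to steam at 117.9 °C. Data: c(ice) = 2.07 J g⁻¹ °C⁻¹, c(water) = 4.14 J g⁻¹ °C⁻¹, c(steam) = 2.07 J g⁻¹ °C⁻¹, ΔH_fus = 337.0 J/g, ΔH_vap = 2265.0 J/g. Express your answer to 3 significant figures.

q = 243 kJ

q1 (heat ice -18.8→0.0 °C): 78.5 × 2.07 × 18.8 = 3055 J
q2 (melt at 0 °C): 78.5 × 337.0 = 26455 J
q3 (heat water 0.0→100.0 °C): 78.5 × 4.14 × 100.0 = 32499 J
q4 (vaporize at 100 °C): 78.5 × 2265.0 = 177803 J
q5 (heat steam 100.0→117.9 °C): 78.5 × 2.07 × 17.9 = 2909 J
Total: 3055 + 26455 + 32499 + 177803 + 2909 = 242721 J = 243 kJ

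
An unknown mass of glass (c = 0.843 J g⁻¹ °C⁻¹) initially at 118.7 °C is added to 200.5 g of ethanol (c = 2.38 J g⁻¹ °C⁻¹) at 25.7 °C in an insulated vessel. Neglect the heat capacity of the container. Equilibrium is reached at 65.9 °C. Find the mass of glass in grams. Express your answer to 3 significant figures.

m = 431 g

q_gained = (200.5 × 2.38) × (65.9 − 25.7) = 19180 J
q_lost = m × 0.843 × (118.7 − 65.9) = 44.5104 m
m = 19180 / 44.5104 = 431 g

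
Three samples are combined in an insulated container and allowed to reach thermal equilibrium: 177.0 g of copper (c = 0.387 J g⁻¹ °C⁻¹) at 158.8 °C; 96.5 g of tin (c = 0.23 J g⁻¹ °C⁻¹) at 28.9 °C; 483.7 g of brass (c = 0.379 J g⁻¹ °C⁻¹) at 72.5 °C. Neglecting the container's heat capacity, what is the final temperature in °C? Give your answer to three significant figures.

Σ mᵢcᵢ(T − Tᵢ) = 0  ⇒  T = Σ mᵢcᵢTᵢ / Σ mᵢcᵢ
Σ mᵢcᵢ = 177.0×0.387 + 96.5×0.23 + 483.7×0.379 = 274.0163
Σ mᵢcᵢTᵢ = 68.499×158.8 + 22.195×28.9 + 183.3223×72.5 = 24810
T = 24810 / 274.0163 = 90.54 °C

T_f = 90.5 °C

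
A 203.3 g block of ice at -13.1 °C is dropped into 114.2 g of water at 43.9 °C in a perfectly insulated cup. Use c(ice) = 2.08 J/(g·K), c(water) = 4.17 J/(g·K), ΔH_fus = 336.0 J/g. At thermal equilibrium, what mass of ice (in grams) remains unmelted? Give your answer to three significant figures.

Heat to warm all ice to 0 °C: 203.3×2.08×13.1 = 5539.5 J
Heat released by water cooling to 0 °C: 114.2×4.17×43.9 = 20906 J
20906 J < 5539.5 + 203.3×336.0 = 73848.3 J, so not all ice melts; final T = 0 °C.
Heat left for melting: 20906 − 5539.5 = 15366.5 J
Mass melted = 15366.5 / 336.0 = 45.73 g
Ice remaining = 203.3 − 45.73 = 157.57 g

m_ice remaining = 158 g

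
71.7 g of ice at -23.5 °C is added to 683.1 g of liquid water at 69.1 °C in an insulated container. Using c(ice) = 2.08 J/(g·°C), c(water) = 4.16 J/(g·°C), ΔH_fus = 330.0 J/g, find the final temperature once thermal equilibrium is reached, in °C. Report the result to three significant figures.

Heat to bring ice to 0 °C and melt it: q₁ = 71.7×2.08×23.5 + 71.7×330.0 = 27166 J
Heat the water can supply cooling to 0 °C: 683.1×4.16×69.1 = 196361 J > q₁, so all ice melts.
Energy balance: 683.1×4.16×(69.1 − T) = 27166 + 71.7×4.16×(T − 0)
2841.696(69.1 − T) = 27166 + 298.272 T
196361 − 27166 = 3139.968 T
T = 169195 / 3139.968 = 53.88 °C

T_f = 53.9 °C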